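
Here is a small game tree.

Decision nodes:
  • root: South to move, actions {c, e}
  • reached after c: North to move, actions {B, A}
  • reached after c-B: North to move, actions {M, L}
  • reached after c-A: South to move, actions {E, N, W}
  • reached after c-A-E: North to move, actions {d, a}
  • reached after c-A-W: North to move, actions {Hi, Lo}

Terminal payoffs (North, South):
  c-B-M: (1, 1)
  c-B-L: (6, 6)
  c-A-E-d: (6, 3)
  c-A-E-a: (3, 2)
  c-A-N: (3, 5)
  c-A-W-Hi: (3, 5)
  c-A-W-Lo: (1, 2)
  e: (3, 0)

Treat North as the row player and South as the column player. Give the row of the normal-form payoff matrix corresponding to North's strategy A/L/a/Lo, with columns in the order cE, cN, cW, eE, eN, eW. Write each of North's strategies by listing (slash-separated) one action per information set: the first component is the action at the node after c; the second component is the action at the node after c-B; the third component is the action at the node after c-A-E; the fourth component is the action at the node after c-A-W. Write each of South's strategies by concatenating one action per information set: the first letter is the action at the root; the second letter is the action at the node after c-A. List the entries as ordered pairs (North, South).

vs cE: South plays c → North plays A at [c] → South plays E at [c-A] → North plays a at [c-A-E] → (3, 2)
vs cN: South plays c → North plays A at [c] → South plays N at [c-A] → (3, 5)
vs cW: South plays c → North plays A at [c] → South plays W at [c-A] → North plays Lo at [c-A-W] → (1, 2)
vs eE: South plays e → (3, 0)
vs eN: South plays e → (3, 0)
vs eW: South plays e → (3, 0)

(3,2) (3,5) (1,2) (3,0) (3,0) (3,0)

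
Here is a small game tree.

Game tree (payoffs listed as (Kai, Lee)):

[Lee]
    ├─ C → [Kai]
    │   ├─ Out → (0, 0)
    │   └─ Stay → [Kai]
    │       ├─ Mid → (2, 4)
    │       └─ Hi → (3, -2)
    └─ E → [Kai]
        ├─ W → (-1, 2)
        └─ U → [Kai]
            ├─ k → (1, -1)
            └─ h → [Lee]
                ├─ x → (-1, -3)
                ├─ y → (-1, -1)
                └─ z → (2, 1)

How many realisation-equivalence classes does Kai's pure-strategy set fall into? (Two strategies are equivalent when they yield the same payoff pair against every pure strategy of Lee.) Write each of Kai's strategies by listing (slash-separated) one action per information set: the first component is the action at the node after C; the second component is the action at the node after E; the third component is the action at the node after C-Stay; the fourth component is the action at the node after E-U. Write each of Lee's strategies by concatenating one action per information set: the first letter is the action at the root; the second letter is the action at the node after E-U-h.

Kai has 16 pure strategies: Out/W/Mid/k, Out/W/Mid/h, Out/W/Hi/k, Out/W/Hi/h, Out/U/Mid/k, Out/U/Mid/h, Out/U/Hi/k, Out/U/Hi/h, Stay/W/Mid/k, Stay/W/Mid/h, Stay/W/Hi/k, Stay/W/Hi/h, Stay/U/Mid/k, Stay/U/Mid/h, Stay/U/Hi/k, Stay/U/Hi/h. Columns: Cx, Cy, Cz, Ex, Ey, Ez.
{Out/W/Mid/k, Out/W/Mid/h, Out/W/Hi/k, Out/W/Hi/h} → row (0,0) (0,0) (0,0) (-1,2) (-1,2) (-1,2)
{Out/U/Mid/k, Out/U/Hi/k} → row (0,0) (0,0) (0,0) (1,-1) (1,-1) (1,-1)
{Out/U/Mid/h, Out/U/Hi/h} → row (0,0) (0,0) (0,0) (-1,-3) (-1,-1) (2,1)
{Stay/W/Mid/k, Stay/W/Mid/h} → row (2,4) (2,4) (2,4) (-1,2) (-1,2) (-1,2)
{Stay/W/Hi/k, Stay/W/Hi/h} → row (3,-2) (3,-2) (3,-2) (-1,2) (-1,2) (-1,2)
{Stay/U/Mid/k} → row (2,4) (2,4) (2,4) (1,-1) (1,-1) (1,-1)
{Stay/U/Mid/h} → row (2,4) (2,4) (2,4) (-1,-3) (-1,-1) (2,1)
{Stay/U/Hi/k} → row (3,-2) (3,-2) (3,-2) (1,-1) (1,-1) (1,-1)
{Stay/U/Hi/h} → row (3,-2) (3,-2) (3,-2) (-1,-3) (-1,-1) (2,1)
That's 9 distinct rows out of 16 strategies.

9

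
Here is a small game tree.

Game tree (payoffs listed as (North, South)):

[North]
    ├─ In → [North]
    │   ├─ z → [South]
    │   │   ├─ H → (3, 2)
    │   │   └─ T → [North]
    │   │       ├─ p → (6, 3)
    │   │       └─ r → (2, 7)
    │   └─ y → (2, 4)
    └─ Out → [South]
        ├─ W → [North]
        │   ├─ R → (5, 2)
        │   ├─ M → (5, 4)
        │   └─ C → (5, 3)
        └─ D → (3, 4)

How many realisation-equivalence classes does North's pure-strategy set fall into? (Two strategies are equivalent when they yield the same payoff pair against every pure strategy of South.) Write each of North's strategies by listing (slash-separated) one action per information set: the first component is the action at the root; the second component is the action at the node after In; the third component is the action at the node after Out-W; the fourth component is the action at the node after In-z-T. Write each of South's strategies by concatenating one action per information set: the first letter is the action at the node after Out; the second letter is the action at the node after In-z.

6

North has 24 pure strategies: In/z/R/p, In/z/R/r, In/z/M/p, In/z/M/r, In/z/C/p, In/z/C/r, In/y/R/p, In/y/R/r, In/y/M/p, In/y/M/r, In/y/C/p, In/y/C/r, Out/z/R/p, Out/z/R/r, Out/z/M/p, Out/z/M/r, Out/z/C/p, Out/z/C/r, Out/y/R/p, Out/y/R/r, Out/y/M/p, Out/y/M/r, Out/y/C/p, Out/y/C/r. Columns: WH, WT, DH, DT.
{In/z/R/p, In/z/M/p, In/z/C/p} → row (3,2) (6,3) (3,2) (6,3)
{In/z/R/r, In/z/M/r, In/z/C/r} → row (3,2) (2,7) (3,2) (2,7)
{In/y/R/p, In/y/R/r, In/y/M/p, In/y/M/r, In/y/C/p, In/y/C/r} → row (2,4) (2,4) (2,4) (2,4)
{Out/z/R/p, Out/z/R/r, Out/y/R/p, Out/y/R/r} → row (5,2) (5,2) (3,4) (3,4)
{Out/z/M/p, Out/z/M/r, Out/y/M/p, Out/y/M/r} → row (5,4) (5,4) (3,4) (3,4)
{Out/z/C/p, Out/z/C/r, Out/y/C/p, Out/y/C/r} → row (5,3) (5,3) (3,4) (3,4)
That's 6 distinct rows out of 24 strategies.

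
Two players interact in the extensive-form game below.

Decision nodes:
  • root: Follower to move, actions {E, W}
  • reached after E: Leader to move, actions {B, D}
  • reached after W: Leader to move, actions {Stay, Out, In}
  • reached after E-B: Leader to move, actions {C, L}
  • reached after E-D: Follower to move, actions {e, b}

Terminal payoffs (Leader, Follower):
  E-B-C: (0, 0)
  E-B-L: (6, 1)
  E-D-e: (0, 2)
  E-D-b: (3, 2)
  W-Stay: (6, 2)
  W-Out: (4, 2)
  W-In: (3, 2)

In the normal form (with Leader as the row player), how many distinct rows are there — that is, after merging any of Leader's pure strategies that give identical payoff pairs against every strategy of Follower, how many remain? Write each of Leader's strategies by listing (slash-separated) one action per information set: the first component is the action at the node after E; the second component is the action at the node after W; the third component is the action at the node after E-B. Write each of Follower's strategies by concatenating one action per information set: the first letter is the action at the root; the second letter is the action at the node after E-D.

Leader has 12 pure strategies: B/Stay/C, B/Stay/L, B/Out/C, B/Out/L, B/In/C, B/In/L, D/Stay/C, D/Stay/L, D/Out/C, D/Out/L, D/In/C, D/In/L. Columns: Ee, Eb, We, Wb.
{B/Stay/C} → row (0,0) (0,0) (6,2) (6,2)
{B/Stay/L} → row (6,1) (6,1) (6,2) (6,2)
{B/Out/C} → row (0,0) (0,0) (4,2) (4,2)
{B/Out/L} → row (6,1) (6,1) (4,2) (4,2)
{B/In/C} → row (0,0) (0,0) (3,2) (3,2)
{B/In/L} → row (6,1) (6,1) (3,2) (3,2)
{D/Stay/C, D/Stay/L} → row (0,2) (3,2) (6,2) (6,2)
{D/Out/C, D/Out/L} → row (0,2) (3,2) (4,2) (4,2)
{D/In/C, D/In/L} → row (0,2) (3,2) (3,2) (3,2)
That's 9 distinct rows out of 12 strategies.

9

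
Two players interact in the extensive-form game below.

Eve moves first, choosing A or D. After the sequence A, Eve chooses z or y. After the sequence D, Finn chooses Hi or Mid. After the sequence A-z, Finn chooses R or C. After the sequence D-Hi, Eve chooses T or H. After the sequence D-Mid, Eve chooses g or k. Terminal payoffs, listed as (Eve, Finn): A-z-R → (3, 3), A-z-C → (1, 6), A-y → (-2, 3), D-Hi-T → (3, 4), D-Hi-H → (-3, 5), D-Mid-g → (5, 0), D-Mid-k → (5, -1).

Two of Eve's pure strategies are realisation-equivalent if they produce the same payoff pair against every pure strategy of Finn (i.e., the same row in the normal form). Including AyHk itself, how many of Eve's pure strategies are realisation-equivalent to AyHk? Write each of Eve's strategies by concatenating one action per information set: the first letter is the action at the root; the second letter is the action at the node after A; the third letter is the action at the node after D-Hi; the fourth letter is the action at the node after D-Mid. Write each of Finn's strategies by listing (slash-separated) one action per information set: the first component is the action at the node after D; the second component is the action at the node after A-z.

4

Row for AyHk (columns Hi/R, Hi/C, Mid/R, Mid/C): (-2,3) (-2,3) (-2,3) (-2,3).
Under AyHk, Eve's choice at the node after D-Hi and at the node after D-Mid can never be reached regardless of what Finn does, so varying those choices leaves every outcome unchanged.
Holding the reachable choices fixed and varying the unreachable ones freely already gives 2 × 2 = 4 equivalent strategies.
No other strategy reproduces this row, so those 4 are the full class: AyTg, AyTk, AyHg, AyHk.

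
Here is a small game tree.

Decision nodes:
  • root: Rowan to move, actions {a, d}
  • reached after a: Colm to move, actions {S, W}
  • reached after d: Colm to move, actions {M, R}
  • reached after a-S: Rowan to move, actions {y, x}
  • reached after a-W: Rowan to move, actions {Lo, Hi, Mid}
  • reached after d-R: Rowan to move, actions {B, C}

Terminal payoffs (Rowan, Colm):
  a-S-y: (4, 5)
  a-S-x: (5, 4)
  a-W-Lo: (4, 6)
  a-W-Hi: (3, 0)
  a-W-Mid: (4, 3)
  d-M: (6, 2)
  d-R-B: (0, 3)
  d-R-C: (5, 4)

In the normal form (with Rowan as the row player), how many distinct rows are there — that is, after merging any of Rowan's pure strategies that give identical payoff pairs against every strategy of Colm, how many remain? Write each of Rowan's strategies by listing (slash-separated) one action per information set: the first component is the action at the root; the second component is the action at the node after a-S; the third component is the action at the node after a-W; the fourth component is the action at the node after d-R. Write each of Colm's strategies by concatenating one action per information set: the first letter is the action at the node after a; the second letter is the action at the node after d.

Rowan has 24 pure strategies: a/y/Lo/B, a/y/Lo/C, a/y/Hi/B, a/y/Hi/C, a/y/Mid/B, a/y/Mid/C, a/x/Lo/B, a/x/Lo/C, a/x/Hi/B, a/x/Hi/C, a/x/Mid/B, a/x/Mid/C, d/y/Lo/B, d/y/Lo/C, d/y/Hi/B, d/y/Hi/C, d/y/Mid/B, d/y/Mid/C, d/x/Lo/B, d/x/Lo/C, d/x/Hi/B, d/x/Hi/C, d/x/Mid/B, d/x/Mid/C. Columns: SM, SR, WM, WR.
{a/y/Lo/B, a/y/Lo/C} → row (4,5) (4,5) (4,6) (4,6)
{a/y/Hi/B, a/y/Hi/C} → row (4,5) (4,5) (3,0) (3,0)
{a/y/Mid/B, a/y/Mid/C} → row (4,5) (4,5) (4,3) (4,3)
{a/x/Lo/B, a/x/Lo/C} → row (5,4) (5,4) (4,6) (4,6)
{a/x/Hi/B, a/x/Hi/C} → row (5,4) (5,4) (3,0) (3,0)
{a/x/Mid/B, a/x/Mid/C} → row (5,4) (5,4) (4,3) (4,3)
{d/y/Lo/B, d/y/Hi/B, d/y/Mid/B, d/x/Lo/B, d/x/Hi/B, d/x/Mid/B} → row (6,2) (0,3) (6,2) (0,3)
{d/y/Lo/C, d/y/Hi/C, d/y/Mid/C, d/x/Lo/C, d/x/Hi/C, d/x/Mid/C} → row (6,2) (5,4) (6,2) (5,4)
That's 8 distinct rows out of 24 strategies.

8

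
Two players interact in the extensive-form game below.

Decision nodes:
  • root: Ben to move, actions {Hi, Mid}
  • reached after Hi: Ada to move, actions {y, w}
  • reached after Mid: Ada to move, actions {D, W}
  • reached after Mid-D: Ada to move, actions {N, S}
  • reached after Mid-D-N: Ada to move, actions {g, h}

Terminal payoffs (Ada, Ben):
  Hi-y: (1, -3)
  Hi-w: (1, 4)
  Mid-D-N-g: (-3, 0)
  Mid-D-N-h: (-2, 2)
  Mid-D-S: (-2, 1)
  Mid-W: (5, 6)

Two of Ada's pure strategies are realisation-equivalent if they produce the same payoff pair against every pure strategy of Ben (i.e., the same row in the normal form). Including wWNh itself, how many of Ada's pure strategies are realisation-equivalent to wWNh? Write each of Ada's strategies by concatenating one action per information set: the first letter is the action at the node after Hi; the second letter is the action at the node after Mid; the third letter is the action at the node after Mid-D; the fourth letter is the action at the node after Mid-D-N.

4

Row for wWNh (columns Hi, Mid): (1,4) (5,6).
Under wWNh, Ada's choice at the node after Mid-D and at the node after Mid-D-N can never be reached regardless of what Ben does, so varying those choices leaves every outcome unchanged.
Holding the reachable choices fixed and varying the unreachable ones freely already gives 2 × 2 = 4 equivalent strategies.
No other strategy reproduces this row, so those 4 are the full class: wWNg, wWNh, wWSg, wWSh.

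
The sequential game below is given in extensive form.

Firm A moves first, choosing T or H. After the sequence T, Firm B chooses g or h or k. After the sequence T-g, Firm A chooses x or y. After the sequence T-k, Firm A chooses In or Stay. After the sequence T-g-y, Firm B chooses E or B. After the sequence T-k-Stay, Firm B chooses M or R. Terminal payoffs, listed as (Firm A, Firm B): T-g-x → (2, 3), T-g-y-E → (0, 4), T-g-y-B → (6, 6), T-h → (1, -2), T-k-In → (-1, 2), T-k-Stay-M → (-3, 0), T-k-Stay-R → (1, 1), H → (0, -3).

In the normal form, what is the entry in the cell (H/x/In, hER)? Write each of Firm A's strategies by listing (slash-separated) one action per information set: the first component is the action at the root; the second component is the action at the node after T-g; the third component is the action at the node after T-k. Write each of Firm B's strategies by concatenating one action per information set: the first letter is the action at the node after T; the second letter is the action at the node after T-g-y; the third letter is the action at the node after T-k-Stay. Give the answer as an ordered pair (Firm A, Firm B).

Trace the play path from the root:
  Firm A plays H
→ terminal payoff (0, -3).
(Firm A's choice at the node after T-g is never reached on this path, so it doesn't affect the outcome.)

(0, -3)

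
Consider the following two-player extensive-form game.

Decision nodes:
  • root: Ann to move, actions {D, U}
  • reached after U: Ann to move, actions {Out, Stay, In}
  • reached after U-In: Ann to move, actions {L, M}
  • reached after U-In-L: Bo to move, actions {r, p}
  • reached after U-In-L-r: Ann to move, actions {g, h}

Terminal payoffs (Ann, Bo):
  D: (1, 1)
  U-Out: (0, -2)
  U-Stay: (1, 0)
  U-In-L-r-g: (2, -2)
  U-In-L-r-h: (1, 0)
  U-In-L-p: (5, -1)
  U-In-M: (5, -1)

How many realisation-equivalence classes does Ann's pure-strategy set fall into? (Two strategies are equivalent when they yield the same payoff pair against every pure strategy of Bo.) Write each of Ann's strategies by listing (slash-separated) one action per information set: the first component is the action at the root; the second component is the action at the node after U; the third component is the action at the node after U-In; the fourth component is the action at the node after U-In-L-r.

Ann has 24 pure strategies: D/Out/L/g, D/Out/L/h, D/Out/M/g, D/Out/M/h, D/Stay/L/g, D/Stay/L/h, D/Stay/M/g, D/Stay/M/h, D/In/L/g, D/In/L/h, D/In/M/g, D/In/M/h, U/Out/L/g, U/Out/L/h, U/Out/M/g, U/Out/M/h, U/Stay/L/g, U/Stay/L/h, U/Stay/M/g, U/Stay/M/h, U/In/L/g, U/In/L/h, U/In/M/g, U/In/M/h. Columns: r, p.
{D/Out/L/g, D/Out/L/h, D/Out/M/g, D/Out/M/h, D/Stay/L/g, D/Stay/L/h, D/Stay/M/g, D/Stay/M/h, D/In/L/g, D/In/L/h, D/In/M/g, D/In/M/h} → row (1,1) (1,1)
{U/Out/L/g, U/Out/L/h, U/Out/M/g, U/Out/M/h} → row (0,-2) (0,-2)
{U/Stay/L/g, U/Stay/L/h, U/Stay/M/g, U/Stay/M/h} → row (1,0) (1,0)
{U/In/L/g} → row (2,-2) (5,-1)
{U/In/L/h} → row (1,0) (5,-1)
{U/In/M/g, U/In/M/h} → row (5,-1) (5,-1)
That's 6 distinct rows out of 24 strategies.

6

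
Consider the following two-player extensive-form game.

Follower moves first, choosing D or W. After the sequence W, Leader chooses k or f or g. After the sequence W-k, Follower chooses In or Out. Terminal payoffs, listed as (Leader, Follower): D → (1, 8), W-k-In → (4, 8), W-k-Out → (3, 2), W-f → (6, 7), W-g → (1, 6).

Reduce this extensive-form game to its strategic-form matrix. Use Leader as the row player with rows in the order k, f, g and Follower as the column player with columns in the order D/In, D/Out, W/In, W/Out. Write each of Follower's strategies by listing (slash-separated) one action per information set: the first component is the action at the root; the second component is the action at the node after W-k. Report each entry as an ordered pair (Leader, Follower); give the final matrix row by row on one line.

         D/In    D/Out     W/In    W/Out
   k    (1,8)    (1,8)    (4,8)    (3,2)
   f    (1,8)    (1,8)    (6,7)    (6,7)
   g    (1,8)    (1,8)    (1,6)    (1,6)

k: (1,8) (1,8) (4,8) (3,2) | f: (1,8) (1,8) (6,7) (6,7) | g: (1,8) (1,8) (1,6) (1,6)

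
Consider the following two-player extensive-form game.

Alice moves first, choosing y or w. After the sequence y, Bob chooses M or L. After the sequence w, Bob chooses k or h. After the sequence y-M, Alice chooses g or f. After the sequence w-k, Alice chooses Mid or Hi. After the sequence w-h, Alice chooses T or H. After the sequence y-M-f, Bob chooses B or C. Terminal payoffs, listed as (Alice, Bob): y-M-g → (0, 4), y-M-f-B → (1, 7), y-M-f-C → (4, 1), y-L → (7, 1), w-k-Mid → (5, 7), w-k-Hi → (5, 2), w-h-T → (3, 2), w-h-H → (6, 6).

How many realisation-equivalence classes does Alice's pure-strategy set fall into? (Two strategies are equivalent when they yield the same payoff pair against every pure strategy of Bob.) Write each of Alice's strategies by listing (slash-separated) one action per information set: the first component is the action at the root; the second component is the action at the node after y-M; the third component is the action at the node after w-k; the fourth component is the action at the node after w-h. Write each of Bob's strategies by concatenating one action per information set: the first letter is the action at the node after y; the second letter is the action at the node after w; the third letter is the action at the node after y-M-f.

Alice has 16 pure strategies: y/g/Mid/T, y/g/Mid/H, y/g/Hi/T, y/g/Hi/H, y/f/Mid/T, y/f/Mid/H, y/f/Hi/T, y/f/Hi/H, w/g/Mid/T, w/g/Mid/H, w/g/Hi/T, w/g/Hi/H, w/f/Mid/T, w/f/Mid/H, w/f/Hi/T, w/f/Hi/H. Columns: MkB, MkC, MhB, MhC, LkB, LkC, LhB, LhC.
{y/g/Mid/T, y/g/Mid/H, y/g/Hi/T, y/g/Hi/H} → row (0,4) (0,4) (0,4) (0,4) (7,1) (7,1) (7,1) (7,1)
{y/f/Mid/T, y/f/Mid/H, y/f/Hi/T, y/f/Hi/H} → row (1,7) (4,1) (1,7) (4,1) (7,1) (7,1) (7,1) (7,1)
{w/g/Mid/T, w/f/Mid/T} → row (5,7) (5,7) (3,2) (3,2) (5,7) (5,7) (3,2) (3,2)
{w/g/Mid/H, w/f/Mid/H} → row (5,7) (5,7) (6,6) (6,6) (5,7) (5,7) (6,6) (6,6)
{w/g/Hi/T, w/f/Hi/T} → row (5,2) (5,2) (3,2) (3,2) (5,2) (5,2) (3,2) (3,2)
{w/g/Hi/H, w/f/Hi/H} → row (5,2) (5,2) (6,6) (6,6) (5,2) (5,2) (6,6) (6,6)
That's 6 distinct rows out of 16 strategies.

6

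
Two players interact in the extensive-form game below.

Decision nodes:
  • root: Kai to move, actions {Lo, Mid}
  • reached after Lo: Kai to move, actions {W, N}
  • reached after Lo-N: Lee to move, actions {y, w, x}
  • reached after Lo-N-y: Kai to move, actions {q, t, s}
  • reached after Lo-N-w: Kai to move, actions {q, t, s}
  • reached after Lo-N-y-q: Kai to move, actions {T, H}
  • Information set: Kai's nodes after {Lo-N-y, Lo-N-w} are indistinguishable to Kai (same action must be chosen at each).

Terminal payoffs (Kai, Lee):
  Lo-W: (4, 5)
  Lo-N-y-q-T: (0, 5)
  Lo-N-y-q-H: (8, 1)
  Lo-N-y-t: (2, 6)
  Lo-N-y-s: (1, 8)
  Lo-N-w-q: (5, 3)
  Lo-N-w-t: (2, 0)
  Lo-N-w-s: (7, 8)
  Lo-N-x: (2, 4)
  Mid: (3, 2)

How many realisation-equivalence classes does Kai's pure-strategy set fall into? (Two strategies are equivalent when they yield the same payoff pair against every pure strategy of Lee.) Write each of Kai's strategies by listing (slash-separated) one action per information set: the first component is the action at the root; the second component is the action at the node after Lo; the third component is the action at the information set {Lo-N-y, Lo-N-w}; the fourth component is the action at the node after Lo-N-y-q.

6

Kai has 24 pure strategies: Lo/W/q/T, Lo/W/q/H, Lo/W/t/T, Lo/W/t/H, Lo/W/s/T, Lo/W/s/H, Lo/N/q/T, Lo/N/q/H, Lo/N/t/T, Lo/N/t/H, Lo/N/s/T, Lo/N/s/H, Mid/W/q/T, Mid/W/q/H, Mid/W/t/T, Mid/W/t/H, Mid/W/s/T, Mid/W/s/H, Mid/N/q/T, Mid/N/q/H, Mid/N/t/T, Mid/N/t/H, Mid/N/s/T, Mid/N/s/H. Columns: y, w, x.
{Lo/W/q/T, Lo/W/q/H, Lo/W/t/T, Lo/W/t/H, Lo/W/s/T, Lo/W/s/H} → row (4,5) (4,5) (4,5)
{Lo/N/q/T} → row (0,5) (5,3) (2,4)
{Lo/N/q/H} → row (8,1) (5,3) (2,4)
{Lo/N/t/T, Lo/N/t/H} → row (2,6) (2,0) (2,4)
{Lo/N/s/T, Lo/N/s/H} → row (1,8) (7,8) (2,4)
{Mid/W/q/T, Mid/W/q/H, Mid/W/t/T, Mid/W/t/H, Mid/W/s/T, Mid/W/s/H, Mid/N/q/T, Mid/N/q/H, Mid/N/t/T, Mid/N/t/H, Mid/N/s/T, Mid/N/s/H} → row (3,2) (3,2) (3,2)
That's 6 distinct rows out of 24 strategies.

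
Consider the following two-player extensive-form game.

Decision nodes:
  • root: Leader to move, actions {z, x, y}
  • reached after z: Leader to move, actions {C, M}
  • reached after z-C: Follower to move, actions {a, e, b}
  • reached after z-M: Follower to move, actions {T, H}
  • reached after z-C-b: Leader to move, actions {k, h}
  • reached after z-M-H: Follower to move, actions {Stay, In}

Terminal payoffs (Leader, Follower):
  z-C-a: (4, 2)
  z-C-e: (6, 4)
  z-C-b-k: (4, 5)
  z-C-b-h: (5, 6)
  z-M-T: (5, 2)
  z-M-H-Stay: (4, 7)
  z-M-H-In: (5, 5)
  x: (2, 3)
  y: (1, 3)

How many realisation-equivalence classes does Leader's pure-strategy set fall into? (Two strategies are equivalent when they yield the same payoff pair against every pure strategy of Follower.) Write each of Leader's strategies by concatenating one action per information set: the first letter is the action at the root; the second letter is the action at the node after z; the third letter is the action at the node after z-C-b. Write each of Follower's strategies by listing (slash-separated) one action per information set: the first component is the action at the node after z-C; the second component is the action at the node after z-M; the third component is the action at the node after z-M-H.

5

Leader has 12 pure strategies: zCk, zCh, zMk, zMh, xCk, xCh, xMk, xMh, yCk, yCh, yMk, yMh. Columns: a/T/Stay, a/T/In, a/H/Stay, a/H/In, e/T/Stay, e/T/In, e/H/Stay, e/H/In, b/T/Stay, b/T/In, b/H/Stay, b/H/In.
{zCk} → row (4,2) (4,2) (4,2) (4,2) (6,4) (6,4) (6,4) (6,4) (4,5) (4,5) (4,5) (4,5)
{zCh} → row (4,2) (4,2) (4,2) (4,2) (6,4) (6,4) (6,4) (6,4) (5,6) (5,6) (5,6) (5,6)
{zMk, zMh} → row (5,2) (5,2) (4,7) (5,5) (5,2) (5,2) (4,7) (5,5) (5,2) (5,2) (4,7) (5,5)
{xCk, xCh, xMk, xMh} → row (2,3) (2,3) (2,3) (2,3) (2,3) (2,3) (2,3) (2,3) (2,3) (2,3) (2,3) (2,3)
{yCk, yCh, yMk, yMh} → row (1,3) (1,3) (1,3) (1,3) (1,3) (1,3) (1,3) (1,3) (1,3) (1,3) (1,3) (1,3)
That's 5 distinct rows out of 12 strategies.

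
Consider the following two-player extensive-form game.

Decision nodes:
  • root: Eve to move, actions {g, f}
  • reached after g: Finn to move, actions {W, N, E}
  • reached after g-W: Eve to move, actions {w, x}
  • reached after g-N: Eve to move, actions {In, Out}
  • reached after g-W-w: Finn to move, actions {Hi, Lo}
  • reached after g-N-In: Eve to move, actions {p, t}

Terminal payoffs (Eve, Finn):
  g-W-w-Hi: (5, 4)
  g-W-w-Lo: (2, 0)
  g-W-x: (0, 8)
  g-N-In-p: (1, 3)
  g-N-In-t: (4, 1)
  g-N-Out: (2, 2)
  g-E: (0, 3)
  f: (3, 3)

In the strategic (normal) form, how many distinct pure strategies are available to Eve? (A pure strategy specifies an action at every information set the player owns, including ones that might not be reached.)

Eve owns the root with actions {g, f} — two choices.
Eve owns the node after g-W with actions {w, x} — two choices.
Eve owns the node after g-N with actions {In, Out} — two choices.
Eve owns the node after g-N-In with actions {p, t} — two choices.
A pure strategy fixes one action at each information set independently, so the count is the product 2 × 2 × 2 × 2 = 16.

16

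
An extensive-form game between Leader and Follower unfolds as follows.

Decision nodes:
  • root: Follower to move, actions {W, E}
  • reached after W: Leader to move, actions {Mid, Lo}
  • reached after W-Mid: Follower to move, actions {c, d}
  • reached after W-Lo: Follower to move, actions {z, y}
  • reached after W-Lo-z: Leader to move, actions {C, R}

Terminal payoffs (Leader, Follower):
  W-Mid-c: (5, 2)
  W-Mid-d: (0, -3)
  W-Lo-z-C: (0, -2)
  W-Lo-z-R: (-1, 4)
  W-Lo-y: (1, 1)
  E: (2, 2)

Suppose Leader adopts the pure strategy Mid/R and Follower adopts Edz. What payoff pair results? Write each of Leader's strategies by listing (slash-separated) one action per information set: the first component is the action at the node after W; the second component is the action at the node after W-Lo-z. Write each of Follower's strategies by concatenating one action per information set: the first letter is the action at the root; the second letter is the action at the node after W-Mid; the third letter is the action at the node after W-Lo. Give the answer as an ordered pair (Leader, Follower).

(2, 2)

Trace the play path from the root:
  Follower plays E
→ terminal payoff (2, 2).
(Leader's choice at the node after W is never reached on this path, so it doesn't affect the outcome.)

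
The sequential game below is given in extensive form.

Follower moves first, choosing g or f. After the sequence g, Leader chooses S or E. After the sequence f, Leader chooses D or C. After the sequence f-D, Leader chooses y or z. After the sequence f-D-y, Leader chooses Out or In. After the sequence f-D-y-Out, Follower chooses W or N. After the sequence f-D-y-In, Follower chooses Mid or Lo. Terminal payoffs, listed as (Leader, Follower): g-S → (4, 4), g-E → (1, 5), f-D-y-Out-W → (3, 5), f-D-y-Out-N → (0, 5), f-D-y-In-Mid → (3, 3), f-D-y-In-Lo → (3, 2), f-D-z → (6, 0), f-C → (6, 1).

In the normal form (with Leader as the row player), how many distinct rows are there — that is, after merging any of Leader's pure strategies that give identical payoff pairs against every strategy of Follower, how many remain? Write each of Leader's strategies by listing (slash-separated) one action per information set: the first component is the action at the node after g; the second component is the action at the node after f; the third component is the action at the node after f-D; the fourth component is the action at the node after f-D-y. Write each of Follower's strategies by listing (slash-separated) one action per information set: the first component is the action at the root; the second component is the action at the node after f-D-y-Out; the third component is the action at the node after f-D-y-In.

8

Leader has 16 pure strategies: S/D/y/Out, S/D/y/In, S/D/z/Out, S/D/z/In, S/C/y/Out, S/C/y/In, S/C/z/Out, S/C/z/In, E/D/y/Out, E/D/y/In, E/D/z/Out, E/D/z/In, E/C/y/Out, E/C/y/In, E/C/z/Out, E/C/z/In. Columns: g/W/Mid, g/W/Lo, g/N/Mid, g/N/Lo, f/W/Mid, f/W/Lo, f/N/Mid, f/N/Lo.
{S/D/y/Out} → row (4,4) (4,4) (4,4) (4,4) (3,5) (3,5) (0,5) (0,5)
{S/D/y/In} → row (4,4) (4,4) (4,4) (4,4) (3,3) (3,2) (3,3) (3,2)
{S/D/z/Out, S/D/z/In} → row (4,4) (4,4) (4,4) (4,4) (6,0) (6,0) (6,0) (6,0)
{S/C/y/Out, S/C/y/In, S/C/z/Out, S/C/z/In} → row (4,4) (4,4) (4,4) (4,4) (6,1) (6,1) (6,1) (6,1)
{E/D/y/Out} → row (1,5) (1,5) (1,5) (1,5) (3,5) (3,5) (0,5) (0,5)
{E/D/y/In} → row (1,5) (1,5) (1,5) (1,5) (3,3) (3,2) (3,3) (3,2)
{E/D/z/Out, E/D/z/In} → row (1,5) (1,5) (1,5) (1,5) (6,0) (6,0) (6,0) (6,0)
{E/C/y/Out, E/C/y/In, E/C/z/Out, E/C/z/In} → row (1,5) (1,5) (1,5) (1,5) (6,1) (6,1) (6,1) (6,1)
That's 8 distinct rows out of 16 strategies.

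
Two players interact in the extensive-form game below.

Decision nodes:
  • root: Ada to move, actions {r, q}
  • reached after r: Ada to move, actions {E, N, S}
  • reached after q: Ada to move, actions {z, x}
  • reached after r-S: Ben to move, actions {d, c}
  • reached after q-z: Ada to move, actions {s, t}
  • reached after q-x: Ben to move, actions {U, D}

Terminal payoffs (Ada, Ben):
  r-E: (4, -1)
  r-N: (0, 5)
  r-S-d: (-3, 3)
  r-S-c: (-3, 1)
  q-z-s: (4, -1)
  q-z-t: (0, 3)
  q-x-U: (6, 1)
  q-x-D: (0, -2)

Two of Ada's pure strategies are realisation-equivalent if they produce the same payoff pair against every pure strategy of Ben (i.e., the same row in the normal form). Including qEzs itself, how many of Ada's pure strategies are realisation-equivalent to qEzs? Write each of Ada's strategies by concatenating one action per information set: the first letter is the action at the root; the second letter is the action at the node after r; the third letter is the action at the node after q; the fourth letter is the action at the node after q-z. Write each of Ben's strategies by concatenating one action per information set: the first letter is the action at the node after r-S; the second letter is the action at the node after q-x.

7

Row for qEzs (columns dU, dD, cU, cD): (4,-1) (4,-1) (4,-1) (4,-1).
Under qEzs, Ada's choice at the node after r can never be reached regardless of what Ben does, so varying those choices leaves every outcome unchanged.
Holding the reachable choices fixed and varying the unreachable one freely already gives 3 equivalent strategies.
Checking the remaining rows, rEzs, rEzt, rExs, rExt also happen to give the same payoffs in every column, bringing the total to 7: rEzs, rEzt, rExs, rExt, qEzs, qNzs, qSzs.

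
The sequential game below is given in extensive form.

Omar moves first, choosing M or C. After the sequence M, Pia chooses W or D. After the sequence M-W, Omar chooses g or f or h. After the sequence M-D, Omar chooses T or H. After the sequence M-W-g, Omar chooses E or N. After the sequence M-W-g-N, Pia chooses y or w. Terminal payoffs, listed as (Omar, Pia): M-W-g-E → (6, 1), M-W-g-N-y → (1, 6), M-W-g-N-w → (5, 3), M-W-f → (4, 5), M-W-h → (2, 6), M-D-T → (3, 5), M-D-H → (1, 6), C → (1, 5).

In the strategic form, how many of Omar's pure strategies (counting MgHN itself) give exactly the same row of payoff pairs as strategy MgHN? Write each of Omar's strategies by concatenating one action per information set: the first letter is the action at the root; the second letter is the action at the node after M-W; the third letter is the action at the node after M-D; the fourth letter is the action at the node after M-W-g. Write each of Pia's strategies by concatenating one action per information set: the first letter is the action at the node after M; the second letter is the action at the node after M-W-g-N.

Row for MgHN (columns Wy, Ww, Dy, Dw): (1,6) (5,3) (1,6) (1,6).
Every one of Omar's information sets is on the play path for some reply by Pia when Omar follows MgHN.
Changing the action at any of them therefore changes at least one column, so only MgHN itself gives this row.

1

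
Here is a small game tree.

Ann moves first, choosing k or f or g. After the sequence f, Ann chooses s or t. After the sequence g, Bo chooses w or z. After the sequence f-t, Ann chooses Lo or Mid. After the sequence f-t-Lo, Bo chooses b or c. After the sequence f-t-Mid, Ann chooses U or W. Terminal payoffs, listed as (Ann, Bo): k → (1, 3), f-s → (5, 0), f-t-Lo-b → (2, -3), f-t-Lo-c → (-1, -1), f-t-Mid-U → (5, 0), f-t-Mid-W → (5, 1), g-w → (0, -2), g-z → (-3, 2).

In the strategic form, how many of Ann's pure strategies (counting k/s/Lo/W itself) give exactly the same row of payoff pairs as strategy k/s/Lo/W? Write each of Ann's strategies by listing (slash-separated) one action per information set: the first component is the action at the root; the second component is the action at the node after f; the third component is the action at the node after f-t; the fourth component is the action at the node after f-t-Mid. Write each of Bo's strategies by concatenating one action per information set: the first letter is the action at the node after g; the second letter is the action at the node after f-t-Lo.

8

Row for k/s/Lo/W (columns wb, wc, zb, zc): (1,3) (1,3) (1,3) (1,3).
Under k/s/Lo/W, Ann's choice at the node after f and at the node after f-t and at the node after f-t-Mid can never be reached regardless of what Bo does, so varying those choices leaves every outcome unchanged.
Holding the reachable choices fixed and varying the unreachable ones freely already gives 2 × 2 × 2 = 8 equivalent strategies.
No other strategy reproduces this row, so those 8 are the full class: k/s/Lo/U, k/s/Lo/W, k/s/Mid/U, k/s/Mid/W, k/t/Lo/U, k/t/Lo/W, k/t/Mid/U, k/t/Mid/W.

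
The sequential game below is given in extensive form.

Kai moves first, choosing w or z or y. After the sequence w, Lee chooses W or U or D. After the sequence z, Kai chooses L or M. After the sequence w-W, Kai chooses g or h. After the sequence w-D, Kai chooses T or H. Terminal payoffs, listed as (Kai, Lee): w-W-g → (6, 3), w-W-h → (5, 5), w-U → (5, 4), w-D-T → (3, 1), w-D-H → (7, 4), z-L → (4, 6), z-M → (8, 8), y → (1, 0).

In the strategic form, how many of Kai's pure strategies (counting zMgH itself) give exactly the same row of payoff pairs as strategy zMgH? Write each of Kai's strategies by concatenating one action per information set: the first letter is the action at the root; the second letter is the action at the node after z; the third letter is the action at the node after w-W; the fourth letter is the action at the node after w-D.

Row for zMgH (columns W, U, D): (8,8) (8,8) (8,8).
Under zMgH, Kai's choice at the node after w-W and at the node after w-D can never be reached regardless of what Lee does, so varying those choices leaves every outcome unchanged.
Holding the reachable choices fixed and varying the unreachable ones freely already gives 2 × 2 = 4 equivalent strategies.
No other strategy reproduces this row, so those 4 are the full class: zMgT, zMgH, zMhT, zMhH.

4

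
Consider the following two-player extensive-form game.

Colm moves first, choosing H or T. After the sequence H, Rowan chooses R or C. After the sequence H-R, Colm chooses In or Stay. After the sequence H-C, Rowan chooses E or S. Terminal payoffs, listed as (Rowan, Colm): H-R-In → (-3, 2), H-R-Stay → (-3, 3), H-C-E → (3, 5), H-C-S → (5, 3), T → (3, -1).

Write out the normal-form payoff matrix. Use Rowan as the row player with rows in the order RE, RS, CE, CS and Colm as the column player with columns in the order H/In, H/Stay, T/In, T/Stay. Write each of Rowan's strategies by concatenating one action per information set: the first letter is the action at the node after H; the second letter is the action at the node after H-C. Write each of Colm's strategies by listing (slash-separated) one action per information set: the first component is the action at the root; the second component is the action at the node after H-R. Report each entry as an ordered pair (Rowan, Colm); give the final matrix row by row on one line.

RE: (-3,2) (-3,3) (3,-1) (3,-1) | RS: (-3,2) (-3,3) (3,-1) (3,-1) | CE: (3,5) (3,5) (3,-1) (3,-1) | CS: (5,3) (5,3) (3,-1) (3,-1)

Row RE: H/In→(-3,2), H/Stay→(-3,3), T/In→(3,-1), T/Stay→(3,-1)
Row RS: H/In→(-3,2), H/Stay→(-3,3), T/In→(3,-1), T/Stay→(3,-1)
Row CE: H/In→(3,5), H/Stay→(3,5), T/In→(3,-1), T/Stay→(3,-1)
Row CS: H/In→(5,3), H/Stay→(5,3), T/In→(3,-1), T/Stay→(3,-1)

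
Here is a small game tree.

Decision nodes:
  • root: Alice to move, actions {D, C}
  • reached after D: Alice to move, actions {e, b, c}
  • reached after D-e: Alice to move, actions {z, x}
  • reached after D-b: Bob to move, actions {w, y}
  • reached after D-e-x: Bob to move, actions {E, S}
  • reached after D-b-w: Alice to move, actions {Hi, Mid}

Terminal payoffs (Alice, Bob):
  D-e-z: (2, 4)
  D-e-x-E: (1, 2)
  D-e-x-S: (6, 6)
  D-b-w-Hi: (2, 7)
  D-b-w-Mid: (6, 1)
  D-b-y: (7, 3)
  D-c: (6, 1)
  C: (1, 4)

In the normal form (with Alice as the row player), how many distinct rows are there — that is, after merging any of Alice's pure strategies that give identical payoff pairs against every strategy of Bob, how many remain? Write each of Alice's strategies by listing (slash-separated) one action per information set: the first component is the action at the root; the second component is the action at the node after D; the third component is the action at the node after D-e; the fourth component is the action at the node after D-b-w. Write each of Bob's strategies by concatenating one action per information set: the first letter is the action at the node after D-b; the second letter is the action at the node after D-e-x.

6

Alice has 24 pure strategies: D/e/z/Hi, D/e/z/Mid, D/e/x/Hi, D/e/x/Mid, D/b/z/Hi, D/b/z/Mid, D/b/x/Hi, D/b/x/Mid, D/c/z/Hi, D/c/z/Mid, D/c/x/Hi, D/c/x/Mid, C/e/z/Hi, C/e/z/Mid, C/e/x/Hi, C/e/x/Mid, C/b/z/Hi, C/b/z/Mid, C/b/x/Hi, C/b/x/Mid, C/c/z/Hi, C/c/z/Mid, C/c/x/Hi, C/c/x/Mid. Columns: wE, wS, yE, yS.
{D/e/z/Hi, D/e/z/Mid} → row (2,4) (2,4) (2,4) (2,4)
{D/e/x/Hi, D/e/x/Mid} → row (1,2) (6,6) (1,2) (6,6)
{D/b/z/Hi, D/b/x/Hi} → row (2,7) (2,7) (7,3) (7,3)
{D/b/z/Mid, D/b/x/Mid} → row (6,1) (6,1) (7,3) (7,3)
{D/c/z/Hi, D/c/z/Mid, D/c/x/Hi, D/c/x/Mid} → row (6,1) (6,1) (6,1) (6,1)
{C/e/z/Hi, C/e/z/Mid, C/e/x/Hi, C/e/x/Mid, C/b/z/Hi, C/b/z/Mid, C/b/x/Hi, C/b/x/Mid, C/c/z/Hi, C/c/z/Mid, C/c/x/Hi, C/c/x/Mid} → row (1,4) (1,4) (1,4) (1,4)
That's 6 distinct rows out of 24 strategies.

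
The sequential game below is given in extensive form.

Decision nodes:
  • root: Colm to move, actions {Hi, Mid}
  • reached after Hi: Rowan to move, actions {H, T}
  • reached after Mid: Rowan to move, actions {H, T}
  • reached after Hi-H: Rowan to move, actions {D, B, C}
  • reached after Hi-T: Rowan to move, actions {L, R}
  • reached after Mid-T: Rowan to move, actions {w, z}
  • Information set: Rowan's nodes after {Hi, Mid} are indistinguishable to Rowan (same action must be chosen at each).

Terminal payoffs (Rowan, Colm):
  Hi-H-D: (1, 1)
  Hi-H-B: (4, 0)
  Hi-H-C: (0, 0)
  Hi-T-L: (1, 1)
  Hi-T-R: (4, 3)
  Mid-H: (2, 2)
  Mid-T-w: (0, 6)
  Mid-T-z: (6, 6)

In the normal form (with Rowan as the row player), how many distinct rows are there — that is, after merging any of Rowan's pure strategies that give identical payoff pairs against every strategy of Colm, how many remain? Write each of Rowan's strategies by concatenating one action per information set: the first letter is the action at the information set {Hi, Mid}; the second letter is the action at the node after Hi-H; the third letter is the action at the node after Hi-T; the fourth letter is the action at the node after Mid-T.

Rowan has 24 pure strategies: HDLw, HDLz, HDRw, HDRz, HBLw, HBLz, HBRw, HBRz, HCLw, HCLz, HCRw, HCRz, TDLw, TDLz, TDRw, TDRz, TBLw, TBLz, TBRw, TBRz, TCLw, TCLz, TCRw, TCRz. Columns: Hi, Mid.
{HDLw, HDLz, HDRw, HDRz} → row (1,1) (2,2)
{HBLw, HBLz, HBRw, HBRz} → row (4,0) (2,2)
{HCLw, HCLz, HCRw, HCRz} → row (0,0) (2,2)
{TDLw, TBLw, TCLw} → row (1,1) (0,6)
{TDLz, TBLz, TCLz} → row (1,1) (6,6)
{TDRw, TBRw, TCRw} → row (4,3) (0,6)
{TDRz, TBRz, TCRz} → row (4,3) (6,6)
That's 7 distinct rows out of 24 strategies.

7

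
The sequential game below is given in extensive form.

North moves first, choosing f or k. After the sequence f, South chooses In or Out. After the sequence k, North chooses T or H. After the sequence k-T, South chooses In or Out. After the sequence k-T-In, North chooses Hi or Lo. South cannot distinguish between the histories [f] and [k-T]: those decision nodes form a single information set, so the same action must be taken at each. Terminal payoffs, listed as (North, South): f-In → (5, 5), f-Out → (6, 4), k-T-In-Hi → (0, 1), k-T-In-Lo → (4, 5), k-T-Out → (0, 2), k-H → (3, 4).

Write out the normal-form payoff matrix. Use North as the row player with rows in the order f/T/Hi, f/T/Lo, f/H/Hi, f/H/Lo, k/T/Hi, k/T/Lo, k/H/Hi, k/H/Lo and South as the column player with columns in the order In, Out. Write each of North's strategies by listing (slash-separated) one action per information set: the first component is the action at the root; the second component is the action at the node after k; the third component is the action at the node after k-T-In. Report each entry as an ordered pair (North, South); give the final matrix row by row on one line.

f/T/Hi: (5,5) (6,4) | f/T/Lo: (5,5) (6,4) | f/H/Hi: (5,5) (6,4) | f/H/Lo: (5,5) (6,4) | k/T/Hi: (0,1) (0,2) | k/T/Lo: (4,5) (0,2) | k/H/Hi: (3,4) (3,4) | k/H/Lo: (3,4) (3,4)

Row f/T/Hi: In→(5,5), Out→(6,4)
Row f/T/Lo: In→(5,5), Out→(6,4)
Row f/H/Hi: In→(5,5), Out→(6,4)
Row f/H/Lo: In→(5,5), Out→(6,4)
Row k/T/Hi: In→(0,1), Out→(0,2)
Row k/T/Lo: In→(4,5), Out→(0,2)
Row k/H/Hi: In→(3,4), Out→(3,4)
Row k/H/Lo: In→(3,4), Out→(3,4)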